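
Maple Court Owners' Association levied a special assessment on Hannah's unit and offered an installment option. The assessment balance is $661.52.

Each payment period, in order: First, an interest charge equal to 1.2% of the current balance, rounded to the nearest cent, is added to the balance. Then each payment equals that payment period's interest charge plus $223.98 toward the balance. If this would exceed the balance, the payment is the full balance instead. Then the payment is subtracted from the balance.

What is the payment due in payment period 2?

Payment period 1: opening $661.52; interest $7.94 → $669.46; payment $231.92; balance $437.54
Payment period 2: opening $437.54; interest $5.25 → $442.79; payment $229.23; balance $213.56

$229.23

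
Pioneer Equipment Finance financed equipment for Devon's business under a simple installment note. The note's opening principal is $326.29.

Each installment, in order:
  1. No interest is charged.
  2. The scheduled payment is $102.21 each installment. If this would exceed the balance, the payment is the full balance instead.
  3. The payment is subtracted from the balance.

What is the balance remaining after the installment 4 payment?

$0.00

# | Opening | Payment | End bal
1 | $326.29 | $102.21 | $224.08
2 | $224.08 | $102.21 | $121.87
3 | $121.87 | $102.21 | $19.66
4 | $19.66 | $19.66 | $0.00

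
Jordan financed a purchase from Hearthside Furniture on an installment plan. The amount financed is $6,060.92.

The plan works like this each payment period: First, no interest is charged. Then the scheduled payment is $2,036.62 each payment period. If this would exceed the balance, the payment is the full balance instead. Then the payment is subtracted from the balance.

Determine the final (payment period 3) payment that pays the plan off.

Payment period 1: opening $6,060.92; payment $2,036.62; balance $4,024.30
Payment period 2: opening $4,024.30; payment $2,036.62; balance $1,987.68
Payment period 3: opening $1,987.68; payment $1,987.68; balance $0.00

$1,987.68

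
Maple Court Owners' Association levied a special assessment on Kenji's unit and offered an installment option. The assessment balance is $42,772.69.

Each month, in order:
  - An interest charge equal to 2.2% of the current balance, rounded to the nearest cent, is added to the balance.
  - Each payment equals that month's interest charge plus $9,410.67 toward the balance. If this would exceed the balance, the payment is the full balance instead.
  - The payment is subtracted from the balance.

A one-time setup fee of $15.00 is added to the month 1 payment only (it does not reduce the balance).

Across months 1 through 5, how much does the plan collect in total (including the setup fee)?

# | Opening | Interest | Payment | Fee | End bal
1 | $42,772.69 | $941.00 | $10,351.67 | $15.00 | $33,362.02
2 | $33,362.02 | $733.96 | $10,144.63 | — | $23,951.35
3 | $23,951.35 | $526.93 | $9,937.60 | — | $14,540.68
4 | $14,540.68 | $319.89 | $9,730.56 | — | $5,130.01
5 | $5,130.01 | $112.86 | $5,242.87 | — | $0.00
Total paid: $45,422.33

$45,422.33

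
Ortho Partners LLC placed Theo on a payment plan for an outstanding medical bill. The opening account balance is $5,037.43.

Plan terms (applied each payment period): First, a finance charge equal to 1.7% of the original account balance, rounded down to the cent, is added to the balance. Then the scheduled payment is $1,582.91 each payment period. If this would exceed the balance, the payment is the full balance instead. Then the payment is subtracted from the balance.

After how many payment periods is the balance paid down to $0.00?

Payment period 1: $5,037.43 +$85.63 interest = $5,123.06; pay $1,582.91 → $3,540.15
Payment period 2: $3,540.15 +$85.63 interest = $3,625.78; pay $1,582.91 → $2,042.87
Payment period 3: $2,042.87 +$85.63 interest = $2,128.50; pay $1,582.91 → $545.59
Payment period 4: $545.59 +$85.63 interest = $631.22; pay $631.22 → $0.00
Balance reaches $0.00 in payment period 4.

4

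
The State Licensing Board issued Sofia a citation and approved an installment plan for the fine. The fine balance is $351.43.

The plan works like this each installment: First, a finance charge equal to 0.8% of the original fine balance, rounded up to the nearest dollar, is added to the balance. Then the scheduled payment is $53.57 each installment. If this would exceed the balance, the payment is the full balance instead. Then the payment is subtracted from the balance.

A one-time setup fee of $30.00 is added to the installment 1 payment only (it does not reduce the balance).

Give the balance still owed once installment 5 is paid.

$98.58

# | Opening | Interest | Payment | Fee | End bal
1 | $351.43 | $3.00 | $53.57 | $30.00 | $300.86
2 | $300.86 | $3.00 | $53.57 | — | $250.29
3 | $250.29 | $3.00 | $53.57 | — | $199.72
4 | $199.72 | $3.00 | $53.57 | — | $149.15
5 | $149.15 | $3.00 | $53.57 | — | $98.58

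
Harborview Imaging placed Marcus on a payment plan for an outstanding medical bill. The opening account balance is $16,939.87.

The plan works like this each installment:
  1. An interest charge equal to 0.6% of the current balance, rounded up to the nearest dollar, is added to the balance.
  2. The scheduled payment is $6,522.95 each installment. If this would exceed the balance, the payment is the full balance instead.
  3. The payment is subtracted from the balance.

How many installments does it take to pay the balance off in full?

3

Installment 1: $16,939.87 +$102.00 interest = $17,041.87; pay $6,522.95 → $10,518.92
Installment 2: $10,518.92 +$64.00 interest = $10,582.92; pay $6,522.95 → $4,059.97
Installment 3: $4,059.97 +$25.00 interest = $4,084.97; pay $4,084.97 → $0.00
Balance reaches $0.00 in installment 3.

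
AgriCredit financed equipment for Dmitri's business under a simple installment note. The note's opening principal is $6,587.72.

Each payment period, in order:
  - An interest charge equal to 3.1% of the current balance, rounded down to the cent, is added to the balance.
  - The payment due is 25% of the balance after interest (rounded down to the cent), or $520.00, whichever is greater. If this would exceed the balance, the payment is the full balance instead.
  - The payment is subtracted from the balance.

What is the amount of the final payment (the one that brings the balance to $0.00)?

$398.87

Payment period 1: $6,587.72 +$204.21 interest = $6,791.93; pay $1,697.98 → $5,093.95
Payment period 2: $5,093.95 +$157.91 interest = $5,251.86; pay $1,312.96 → $3,938.90
Payment period 3: $3,938.90 +$122.10 interest = $4,061.00; pay $1,015.25 → $3,045.75
Payment period 4: $3,045.75 +$94.41 interest = $3,140.16; pay $785.04 → $2,355.12
Payment period 5: $2,355.12 +$73.00 interest = $2,428.12; pay $607.03 → $1,821.09
Payment period 6: $1,821.09 +$56.45 interest = $1,877.54; pay $520.00 → $1,357.54
Payment period 7: $1,357.54 +$42.08 interest = $1,399.62; pay $520.00 → $879.62
Payment period 8: $879.62 +$27.26 interest = $906.88; pay $520.00 → $386.88
Payment period 9: $386.88 +$11.99 interest = $398.87; pay $398.87 → $0.00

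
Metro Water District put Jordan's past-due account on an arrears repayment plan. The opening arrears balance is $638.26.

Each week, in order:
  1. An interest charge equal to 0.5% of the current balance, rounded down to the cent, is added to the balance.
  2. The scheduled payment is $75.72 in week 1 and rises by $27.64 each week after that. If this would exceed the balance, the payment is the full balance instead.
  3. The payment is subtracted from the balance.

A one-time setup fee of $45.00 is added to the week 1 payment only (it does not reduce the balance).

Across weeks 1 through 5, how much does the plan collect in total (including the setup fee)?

Week 1: $638.26 +$3.19 interest = $641.45; pay $75.72 (+ $45.00 fee) → $565.73
Week 2: $565.73 +$2.82 interest = $568.55; pay $103.36 → $465.19
Week 3: $465.19 +$2.32 interest = $467.51; pay $131.00 → $336.51
Week 4: $336.51 +$1.68 interest = $338.19; pay $158.64 → $179.55
Week 5: $179.55 +$0.89 interest = $180.44; pay $180.44 → $0.00
Total paid: $694.16

$694.16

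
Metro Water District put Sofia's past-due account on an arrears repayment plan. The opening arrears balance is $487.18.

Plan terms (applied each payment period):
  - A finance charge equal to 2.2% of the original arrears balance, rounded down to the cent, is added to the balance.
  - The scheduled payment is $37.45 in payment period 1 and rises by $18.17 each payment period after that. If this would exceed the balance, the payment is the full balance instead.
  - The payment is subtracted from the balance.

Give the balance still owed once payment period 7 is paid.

$0.00

# | Opening | Interest | Payment | End bal
1 | $487.18 | $10.71 | $37.45 | $460.44
2 | $460.44 | $10.71 | $55.62 | $415.53
3 | $415.53 | $10.71 | $73.79 | $352.45
4 | $352.45 | $10.71 | $91.96 | $271.20
5 | $271.20 | $10.71 | $110.13 | $171.78
6 | $171.78 | $10.71 | $128.30 | $54.19
7 | $54.19 | $10.71 | $64.90 | $0.00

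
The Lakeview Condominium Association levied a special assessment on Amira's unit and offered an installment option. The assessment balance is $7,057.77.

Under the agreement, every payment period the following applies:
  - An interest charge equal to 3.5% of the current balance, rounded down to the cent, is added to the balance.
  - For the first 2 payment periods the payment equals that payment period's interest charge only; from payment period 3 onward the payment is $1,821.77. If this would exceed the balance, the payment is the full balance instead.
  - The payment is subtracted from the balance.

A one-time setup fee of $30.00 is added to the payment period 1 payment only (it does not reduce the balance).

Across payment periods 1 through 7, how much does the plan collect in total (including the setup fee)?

Payment period 1: opening $7,057.77; interest $247.02 → $7,304.79; payment $247.02 (+ $30.00 fee); balance $7,057.77
Payment period 2: opening $7,057.77; interest $247.02 → $7,304.79; payment $247.02; balance $7,057.77
Payment period 3: opening $7,057.77; interest $247.02 → $7,304.79; payment $1,821.77; balance $5,483.02
Payment period 4: opening $5,483.02; interest $191.90 → $5,674.92; payment $1,821.77; balance $3,853.15
Payment period 5: opening $3,853.15; interest $134.86 → $3,988.01; payment $1,821.77; balance $2,166.24
Payment period 6: opening $2,166.24; interest $75.81 → $2,242.05; payment $1,821.77; balance $420.28
Payment period 7: opening $420.28; interest $14.70 → $434.98; payment $434.98; balance $0.00
Total paid: $8,246.10

$8,246.10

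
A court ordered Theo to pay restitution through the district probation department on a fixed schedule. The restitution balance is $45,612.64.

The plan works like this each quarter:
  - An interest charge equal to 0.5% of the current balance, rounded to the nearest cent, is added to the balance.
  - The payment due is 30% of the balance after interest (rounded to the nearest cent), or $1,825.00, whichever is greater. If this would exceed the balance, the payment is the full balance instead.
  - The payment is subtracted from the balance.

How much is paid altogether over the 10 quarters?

$46,345.06

Quarter 1: opening $45,612.64; interest $228.06 → $45,840.70; payment $13,752.21; balance $32,088.49
Quarter 2: opening $32,088.49; interest $160.44 → $32,248.93; payment $9,674.68; balance $22,574.25
Quarter 3: opening $22,574.25; interest $112.87 → $22,687.12; payment $6,806.14; balance $15,880.98
Quarter 4: opening $15,880.98; interest $79.40 → $15,960.38; payment $4,788.11; balance $11,172.27
Quarter 5: opening $11,172.27; interest $55.86 → $11,228.13; payment $3,368.44; balance $7,859.69
Quarter 6: opening $7,859.69; interest $39.30 → $7,898.99; payment $2,369.70; balance $5,529.29
Quarter 7: opening $5,529.29; interest $27.65 → $5,556.94; payment $1,825.00; balance $3,731.94
Quarter 8: opening $3,731.94; interest $18.66 → $3,750.60; payment $1,825.00; balance $1,925.60
Quarter 9: opening $1,925.60; interest $9.63 → $1,935.23; payment $1,825.00; balance $110.23
Quarter 10: opening $110.23; interest $0.55 → $110.78; payment $110.78; balance $0.00
Total paid: $46,345.06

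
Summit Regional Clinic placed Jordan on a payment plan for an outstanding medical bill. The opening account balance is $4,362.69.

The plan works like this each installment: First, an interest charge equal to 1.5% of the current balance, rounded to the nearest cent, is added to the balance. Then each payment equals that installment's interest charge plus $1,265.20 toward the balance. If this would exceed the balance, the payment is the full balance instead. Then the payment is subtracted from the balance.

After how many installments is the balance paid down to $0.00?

4

Installment 1: opening $4,362.69; interest $65.44 → $4,428.13; payment $1,330.64; balance $3,097.49
Installment 2: opening $3,097.49; interest $46.46 → $3,143.95; payment $1,311.66; balance $1,832.29
Installment 3: opening $1,832.29; interest $27.48 → $1,859.77; payment $1,292.68; balance $567.09
Installment 4: opening $567.09; interest $8.51 → $575.60; payment $575.60; balance $0.00
Balance reaches $0.00 in installment 4.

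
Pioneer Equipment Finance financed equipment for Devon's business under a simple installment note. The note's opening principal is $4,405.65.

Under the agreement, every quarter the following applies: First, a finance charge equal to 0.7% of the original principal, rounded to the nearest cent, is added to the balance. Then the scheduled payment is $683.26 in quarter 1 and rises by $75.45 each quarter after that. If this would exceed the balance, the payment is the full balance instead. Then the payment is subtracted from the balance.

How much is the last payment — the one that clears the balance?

# | Opening | Interest | Payment | End bal
1 | $4,405.65 | $30.84 | $683.26 | $3,753.23
2 | $3,753.23 | $30.84 | $758.71 | $3,025.36
3 | $3,025.36 | $30.84 | $834.16 | $2,222.04
4 | $2,222.04 | $30.84 | $909.61 | $1,343.27
5 | $1,343.27 | $30.84 | $985.06 | $389.05
6 | $389.05 | $30.84 | $419.89 | $0.00

$419.89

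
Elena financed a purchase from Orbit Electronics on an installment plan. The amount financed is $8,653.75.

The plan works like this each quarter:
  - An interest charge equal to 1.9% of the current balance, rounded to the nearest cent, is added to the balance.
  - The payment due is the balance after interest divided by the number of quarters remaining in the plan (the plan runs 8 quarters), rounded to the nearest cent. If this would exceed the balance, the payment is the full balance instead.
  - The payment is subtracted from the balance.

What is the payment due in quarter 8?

Quarter 1: $8,653.75 +$164.42 interest = $8,818.17; pay $1,102.27 → $7,715.90
Quarter 2: $7,715.90 +$146.60 interest = $7,862.50; pay $1,123.21 → $6,739.29
Quarter 3: $6,739.29 +$128.05 interest = $6,867.34; pay $1,144.56 → $5,722.78
Quarter 4: $5,722.78 +$108.73 interest = $5,831.51; pay $1,166.30 → $4,665.21
Quarter 5: $4,665.21 +$88.64 interest = $4,753.85; pay $1,188.46 → $3,565.39
Quarter 6: $3,565.39 +$67.74 interest = $3,633.13; pay $1,211.04 → $2,422.09
Quarter 7: $2,422.09 +$46.02 interest = $2,468.11; pay $1,234.06 → $1,234.05
Quarter 8: $1,234.05 +$23.45 interest = $1,257.50; pay $1,257.50 → $0.00

$1,257.50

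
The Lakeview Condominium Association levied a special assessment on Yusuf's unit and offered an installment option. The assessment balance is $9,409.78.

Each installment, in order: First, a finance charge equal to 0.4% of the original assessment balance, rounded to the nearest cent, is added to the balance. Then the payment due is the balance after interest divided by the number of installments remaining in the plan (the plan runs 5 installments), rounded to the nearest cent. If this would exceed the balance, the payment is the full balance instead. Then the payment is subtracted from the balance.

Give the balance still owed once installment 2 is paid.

Installment 1: $9,409.78 +$37.64 interest = $9,447.42; pay $1,889.48 → $7,557.94
Installment 2: $7,557.94 +$37.64 interest = $7,595.58; pay $1,898.90 → $5,696.68

$5,696.68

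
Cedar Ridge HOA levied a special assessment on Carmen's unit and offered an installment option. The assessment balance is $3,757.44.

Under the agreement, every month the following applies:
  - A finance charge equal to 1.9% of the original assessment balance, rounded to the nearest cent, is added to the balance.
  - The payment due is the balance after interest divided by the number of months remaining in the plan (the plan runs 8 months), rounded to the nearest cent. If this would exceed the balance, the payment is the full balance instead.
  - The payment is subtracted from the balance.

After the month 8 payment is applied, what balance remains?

Month 1: opening $3,757.44; interest $71.39 → $3,828.83; payment $478.60; balance $3,350.23
Month 2: opening $3,350.23; interest $71.39 → $3,421.62; payment $488.80; balance $2,932.82
Month 3: opening $2,932.82; interest $71.39 → $3,004.21; payment $500.70; balance $2,503.51
Month 4: opening $2,503.51; interest $71.39 → $2,574.90; payment $514.98; balance $2,059.92
Month 5: opening $2,059.92; interest $71.39 → $2,131.31; payment $532.83; balance $1,598.48
Month 6: opening $1,598.48; interest $71.39 → $1,669.87; payment $556.62; balance $1,113.25
Month 7: opening $1,113.25; interest $71.39 → $1,184.64; payment $592.32; balance $592.32
Month 8: opening $592.32; interest $71.39 → $663.71; payment $663.71; balance $0.00

$0.00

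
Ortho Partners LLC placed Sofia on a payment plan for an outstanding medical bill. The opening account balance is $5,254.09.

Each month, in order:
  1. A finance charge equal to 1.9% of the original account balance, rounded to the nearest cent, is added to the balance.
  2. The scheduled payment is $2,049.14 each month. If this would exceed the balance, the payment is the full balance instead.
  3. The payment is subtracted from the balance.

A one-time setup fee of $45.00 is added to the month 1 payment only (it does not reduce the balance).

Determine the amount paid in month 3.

Month 1: opening $5,254.09; interest $99.83 → $5,353.92; payment $2,049.14 (+ $45.00 fee); balance $3,304.78
Month 2: opening $3,304.78; interest $99.83 → $3,404.61; payment $2,049.14; balance $1,355.47
Month 3: opening $1,355.47; interest $99.83 → $1,455.30; payment $1,455.30; balance $0.00

$1,455.30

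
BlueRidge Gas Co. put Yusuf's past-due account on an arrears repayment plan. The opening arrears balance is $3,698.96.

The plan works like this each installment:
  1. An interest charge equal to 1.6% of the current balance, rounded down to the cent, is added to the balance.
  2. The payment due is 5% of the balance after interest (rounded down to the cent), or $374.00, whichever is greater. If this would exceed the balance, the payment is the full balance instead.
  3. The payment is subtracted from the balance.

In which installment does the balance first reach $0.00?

Installment 1: opening $3,698.96; interest $59.18 → $3,758.14; payment $374.00; balance $3,384.14
Installment 2: opening $3,384.14; interest $54.14 → $3,438.28; payment $374.00; balance $3,064.28
Installment 3: opening $3,064.28; interest $49.02 → $3,113.30; payment $374.00; balance $2,739.30
Installment 4: opening $2,739.30; interest $43.82 → $2,783.12; payment $374.00; balance $2,409.12
Installment 5: opening $2,409.12; interest $38.54 → $2,447.66; payment $374.00; balance $2,073.66
Installment 6: opening $2,073.66; interest $33.17 → $2,106.83; payment $374.00; balance $1,732.83
Installment 7: opening $1,732.83; interest $27.72 → $1,760.55; payment $374.00; balance $1,386.55
Installment 8: opening $1,386.55; interest $22.18 → $1,408.73; payment $374.00; balance $1,034.73
Installment 9: opening $1,034.73; interest $16.55 → $1,051.28; payment $374.00; balance $677.28
Installment 10: opening $677.28; interest $10.83 → $688.11; payment $374.00; balance $314.11
Installment 11: opening $314.11; interest $5.02 → $319.13; payment $319.13; balance $0.00
Balance reaches $0.00 in installment 11.

11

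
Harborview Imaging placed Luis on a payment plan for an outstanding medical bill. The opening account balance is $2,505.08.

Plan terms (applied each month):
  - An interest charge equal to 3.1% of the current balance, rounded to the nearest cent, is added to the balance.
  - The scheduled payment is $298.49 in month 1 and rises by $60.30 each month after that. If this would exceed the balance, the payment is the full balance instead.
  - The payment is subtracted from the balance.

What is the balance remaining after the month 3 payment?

Month 1: opening $2,505.08; interest $77.66 → $2,582.74; payment $298.49; balance $2,284.25
Month 2: opening $2,284.25; interest $70.81 → $2,355.06; payment $358.79; balance $1,996.27
Month 3: opening $1,996.27; interest $61.88 → $2,058.15; payment $419.09; balance $1,639.06

$1,639.06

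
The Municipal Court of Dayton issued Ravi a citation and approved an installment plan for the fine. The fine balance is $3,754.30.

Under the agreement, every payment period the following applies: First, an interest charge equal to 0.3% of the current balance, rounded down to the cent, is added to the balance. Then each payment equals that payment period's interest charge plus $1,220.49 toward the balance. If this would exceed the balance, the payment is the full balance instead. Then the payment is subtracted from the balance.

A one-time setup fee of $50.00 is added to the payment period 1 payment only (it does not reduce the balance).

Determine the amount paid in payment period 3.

# | Opening | Interest | Payment | Fee | End bal
1 | $3,754.30 | $11.26 | $1,231.75 | $50.00 | $2,533.81
2 | $2,533.81 | $7.60 | $1,228.09 | — | $1,313.32
3 | $1,313.32 | $3.93 | $1,224.42 | — | $92.83

$1,224.42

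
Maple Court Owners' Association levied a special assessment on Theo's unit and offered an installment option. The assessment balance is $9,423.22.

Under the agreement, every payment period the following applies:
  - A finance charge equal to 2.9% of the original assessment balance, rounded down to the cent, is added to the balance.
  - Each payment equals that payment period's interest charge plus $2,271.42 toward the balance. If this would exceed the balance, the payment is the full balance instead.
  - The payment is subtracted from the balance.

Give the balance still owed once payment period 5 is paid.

# | Opening | Interest | Payment | End bal
1 | $9,423.22 | $273.27 | $2,544.69 | $7,151.80
2 | $7,151.80 | $273.27 | $2,544.69 | $4,880.38
3 | $4,880.38 | $273.27 | $2,544.69 | $2,608.96
4 | $2,608.96 | $273.27 | $2,544.69 | $337.54
5 | $337.54 | $273.27 | $610.81 | $0.00

$0.00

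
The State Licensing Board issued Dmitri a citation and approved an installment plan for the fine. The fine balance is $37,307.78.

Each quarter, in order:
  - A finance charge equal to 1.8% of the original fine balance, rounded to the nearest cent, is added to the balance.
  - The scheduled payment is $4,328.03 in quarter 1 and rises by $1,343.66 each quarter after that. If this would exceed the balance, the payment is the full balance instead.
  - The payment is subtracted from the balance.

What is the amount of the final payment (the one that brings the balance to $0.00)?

$6,260.27

Quarter 1: opening $37,307.78; interest $671.54 → $37,979.32; payment $4,328.03; balance $33,651.29
Quarter 2: opening $33,651.29; interest $671.54 → $34,322.83; payment $5,671.69; balance $28,651.14
Quarter 3: opening $28,651.14; interest $671.54 → $29,322.68; payment $7,015.35; balance $22,307.33
Quarter 4: opening $22,307.33; interest $671.54 → $22,978.87; payment $8,359.01; balance $14,619.86
Quarter 5: opening $14,619.86; interest $671.54 → $15,291.40; payment $9,702.67; balance $5,588.73
Quarter 6: opening $5,588.73; interest $671.54 → $6,260.27; payment $6,260.27; balance $0.00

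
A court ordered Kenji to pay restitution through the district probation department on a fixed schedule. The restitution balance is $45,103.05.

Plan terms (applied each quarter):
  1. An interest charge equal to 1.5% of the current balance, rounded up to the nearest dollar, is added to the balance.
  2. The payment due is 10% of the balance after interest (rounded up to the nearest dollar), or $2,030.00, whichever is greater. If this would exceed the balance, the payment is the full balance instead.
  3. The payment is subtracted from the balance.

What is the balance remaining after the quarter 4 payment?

Quarter 1: opening $45,103.05; interest $677.00 → $45,780.05; payment $4,579.00; balance $41,201.05
Quarter 2: opening $41,201.05; interest $619.00 → $41,820.05; payment $4,183.00; balance $37,637.05
Quarter 3: opening $37,637.05; interest $565.00 → $38,202.05; payment $3,821.00; balance $34,381.05
Quarter 4: opening $34,381.05; interest $516.00 → $34,897.05; payment $3,490.00; balance $31,407.05

$31,407.05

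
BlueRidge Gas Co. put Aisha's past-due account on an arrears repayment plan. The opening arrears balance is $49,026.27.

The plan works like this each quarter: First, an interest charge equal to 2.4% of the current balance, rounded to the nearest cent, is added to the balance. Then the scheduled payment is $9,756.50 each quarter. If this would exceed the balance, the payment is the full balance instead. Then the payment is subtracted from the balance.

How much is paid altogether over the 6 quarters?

# | Opening | Interest | Payment | End bal
1 | $49,026.27 | $1,176.63 | $9,756.50 | $40,446.40
2 | $40,446.40 | $970.71 | $9,756.50 | $31,660.61
3 | $31,660.61 | $759.85 | $9,756.50 | $22,663.96
4 | $22,663.96 | $543.94 | $9,756.50 | $13,451.40
5 | $13,451.40 | $322.83 | $9,756.50 | $4,017.73
6 | $4,017.73 | $96.43 | $4,114.16 | $0.00
Total paid: $52,896.66

$52,896.66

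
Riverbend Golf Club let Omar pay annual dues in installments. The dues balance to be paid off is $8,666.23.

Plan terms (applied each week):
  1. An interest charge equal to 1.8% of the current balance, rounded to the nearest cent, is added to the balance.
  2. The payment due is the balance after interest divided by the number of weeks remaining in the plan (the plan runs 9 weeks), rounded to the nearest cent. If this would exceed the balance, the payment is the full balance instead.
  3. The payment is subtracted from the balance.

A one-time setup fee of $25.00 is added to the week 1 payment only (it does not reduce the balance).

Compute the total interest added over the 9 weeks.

$818.60

Week 1: opening $8,666.23; interest $155.99 → $8,822.22; payment $980.25 (+ $25.00 fee); balance $7,841.97
Week 2: opening $7,841.97; interest $141.16 → $7,983.13; payment $997.89; balance $6,985.24
Week 3: opening $6,985.24; interest $125.73 → $7,110.97; payment $1,015.85; balance $6,095.12
Week 4: opening $6,095.12; interest $109.71 → $6,204.83; payment $1,034.14; balance $5,170.69
Week 5: opening $5,170.69; interest $93.07 → $5,263.76; payment $1,052.75; balance $4,211.01
Week 6: opening $4,211.01; interest $75.80 → $4,286.81; payment $1,071.70; balance $3,215.11
Week 7: opening $3,215.11; interest $57.87 → $3,272.98; payment $1,090.99; balance $2,181.99
Week 8: opening $2,181.99; interest $39.28 → $2,221.27; payment $1,110.64; balance $1,110.63
Week 9: opening $1,110.63; interest $19.99 → $1,130.62; payment $1,130.62; balance $0.00
Total interest: $155.99 + $141.16 + $125.73 + $109.71 + $93.07 + $75.80 + $57.87 + $39.28 + $19.99 = $818.60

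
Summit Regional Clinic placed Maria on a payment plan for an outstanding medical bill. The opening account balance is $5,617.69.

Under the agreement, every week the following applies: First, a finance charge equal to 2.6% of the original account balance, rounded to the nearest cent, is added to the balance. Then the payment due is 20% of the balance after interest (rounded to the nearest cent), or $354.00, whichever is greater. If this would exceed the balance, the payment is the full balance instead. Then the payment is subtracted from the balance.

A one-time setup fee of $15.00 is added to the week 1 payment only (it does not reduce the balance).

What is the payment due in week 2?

# | Opening | Interest | Payment | Fee | End bal
1 | $5,617.69 | $146.06 | $1,152.75 | $15.00 | $4,611.00
2 | $4,611.00 | $146.06 | $951.41 | — | $3,805.65

$951.41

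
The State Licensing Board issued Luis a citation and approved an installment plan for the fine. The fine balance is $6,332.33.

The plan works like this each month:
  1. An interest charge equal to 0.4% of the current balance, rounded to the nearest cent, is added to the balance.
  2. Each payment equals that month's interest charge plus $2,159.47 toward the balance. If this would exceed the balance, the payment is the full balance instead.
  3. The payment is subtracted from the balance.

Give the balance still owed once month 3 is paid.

$0.00

# | Opening | Interest | Payment | End bal
1 | $6,332.33 | $25.33 | $2,184.80 | $4,172.86
2 | $4,172.86 | $16.69 | $2,176.16 | $2,013.39
3 | $2,013.39 | $8.05 | $2,021.44 | $0.00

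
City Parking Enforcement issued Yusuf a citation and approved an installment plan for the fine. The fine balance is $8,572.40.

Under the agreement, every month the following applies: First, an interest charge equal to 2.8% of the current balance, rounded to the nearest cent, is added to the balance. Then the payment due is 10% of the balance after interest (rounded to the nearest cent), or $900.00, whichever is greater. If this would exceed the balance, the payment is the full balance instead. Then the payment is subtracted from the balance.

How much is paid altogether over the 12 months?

Month 1: opening $8,572.40; interest $240.03 → $8,812.43; payment $900.00; balance $7,912.43
Month 2: opening $7,912.43; interest $221.55 → $8,133.98; payment $900.00; balance $7,233.98
Month 3: opening $7,233.98; interest $202.55 → $7,436.53; payment $900.00; balance $6,536.53
Month 4: opening $6,536.53; interest $183.02 → $6,719.55; payment $900.00; balance $5,819.55
Month 5: opening $5,819.55; interest $162.95 → $5,982.50; payment $900.00; balance $5,082.50
Month 6: opening $5,082.50; interest $142.31 → $5,224.81; payment $900.00; balance $4,324.81
Month 7: opening $4,324.81; interest $121.09 → $4,445.90; payment $900.00; balance $3,545.90
Month 8: opening $3,545.90; interest $99.29 → $3,645.19; payment $900.00; balance $2,745.19
Month 9: opening $2,745.19; interest $76.87 → $2,822.06; payment $900.00; balance $1,922.06
Month 10: opening $1,922.06; interest $53.82 → $1,975.88; payment $900.00; balance $1,075.88
Month 11: opening $1,075.88; interest $30.12 → $1,106.00; payment $900.00; balance $206.00
Month 12: opening $206.00; interest $5.77 → $211.77; payment $211.77; balance $0.00
Total paid: $10,111.77

$10,111.77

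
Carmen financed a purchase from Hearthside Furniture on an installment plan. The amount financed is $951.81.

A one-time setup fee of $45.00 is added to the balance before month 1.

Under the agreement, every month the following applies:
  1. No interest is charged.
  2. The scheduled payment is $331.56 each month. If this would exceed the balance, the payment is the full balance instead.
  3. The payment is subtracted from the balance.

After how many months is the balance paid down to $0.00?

Month 1: $996.81 − $331.56 → $665.25
Month 2: $665.25 − $331.56 → $333.69
Month 3: $333.69 − $331.56 → $2.13
Month 4: $2.13 − $2.13 → $0.00
Balance reaches $0.00 in month 4.

4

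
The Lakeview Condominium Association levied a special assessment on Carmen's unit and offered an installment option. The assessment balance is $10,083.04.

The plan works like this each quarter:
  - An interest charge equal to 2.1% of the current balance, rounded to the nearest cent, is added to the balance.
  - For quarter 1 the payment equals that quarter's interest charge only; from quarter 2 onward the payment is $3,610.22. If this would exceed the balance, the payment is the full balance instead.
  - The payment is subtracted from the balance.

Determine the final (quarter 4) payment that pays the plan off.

Quarter 1: $10,083.04 +$211.74 interest = $10,294.78; pay $211.74 → $10,083.04
Quarter 2: $10,083.04 +$211.74 interest = $10,294.78; pay $3,610.22 → $6,684.56
Quarter 3: $6,684.56 +$140.38 interest = $6,824.94; pay $3,610.22 → $3,214.72
Quarter 4: $3,214.72 +$67.51 interest = $3,282.23; pay $3,282.23 → $0.00

$3,282.23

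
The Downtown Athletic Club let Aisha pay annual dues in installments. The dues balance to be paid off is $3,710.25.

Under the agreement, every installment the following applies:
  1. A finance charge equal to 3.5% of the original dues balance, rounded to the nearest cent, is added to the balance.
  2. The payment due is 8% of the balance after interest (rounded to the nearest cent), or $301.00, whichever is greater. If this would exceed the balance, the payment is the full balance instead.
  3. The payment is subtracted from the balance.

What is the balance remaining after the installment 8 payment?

$2,334.92

Installment 1: $3,710.25 +$129.86 interest = $3,840.11; pay $307.21 → $3,532.90
Installment 2: $3,532.90 +$129.86 interest = $3,662.76; pay $301.00 → $3,361.76
Installment 3: $3,361.76 +$129.86 interest = $3,491.62; pay $301.00 → $3,190.62
Installment 4: $3,190.62 +$129.86 interest = $3,320.48; pay $301.00 → $3,019.48
Installment 5: $3,019.48 +$129.86 interest = $3,149.34; pay $301.00 → $2,848.34
Installment 6: $2,848.34 +$129.86 interest = $2,978.20; pay $301.00 → $2,677.20
Installment 7: $2,677.20 +$129.86 interest = $2,807.06; pay $301.00 → $2,506.06
Installment 8: $2,506.06 +$129.86 interest = $2,635.92; pay $301.00 → $2,334.92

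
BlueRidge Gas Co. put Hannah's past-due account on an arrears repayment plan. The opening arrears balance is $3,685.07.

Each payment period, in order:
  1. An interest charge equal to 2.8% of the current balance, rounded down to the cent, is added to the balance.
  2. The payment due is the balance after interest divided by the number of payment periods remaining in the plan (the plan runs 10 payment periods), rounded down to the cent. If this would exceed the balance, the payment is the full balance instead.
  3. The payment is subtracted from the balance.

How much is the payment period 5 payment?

Payment period 1: opening $3,685.07; interest $103.18 → $3,788.25; payment $378.82; balance $3,409.43
Payment period 2: opening $3,409.43; interest $95.46 → $3,504.89; payment $389.43; balance $3,115.46
Payment period 3: opening $3,115.46; interest $87.23 → $3,202.69; payment $400.33; balance $2,802.36
Payment period 4: opening $2,802.36; interest $78.46 → $2,880.82; payment $411.54; balance $2,469.28
Payment period 5: opening $2,469.28; interest $69.13 → $2,538.41; payment $423.06; balance $2,115.35

$423.06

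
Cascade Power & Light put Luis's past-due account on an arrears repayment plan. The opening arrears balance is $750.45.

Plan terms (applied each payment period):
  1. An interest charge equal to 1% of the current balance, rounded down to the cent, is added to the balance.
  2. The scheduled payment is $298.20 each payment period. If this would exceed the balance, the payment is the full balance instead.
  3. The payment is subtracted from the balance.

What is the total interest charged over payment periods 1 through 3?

# | Opening | Interest | Payment | End bal
1 | $750.45 | $7.50 | $298.20 | $459.75
2 | $459.75 | $4.59 | $298.20 | $166.14
3 | $166.14 | $1.66 | $167.80 | $0.00
Total interest: $7.50 + $4.59 + $1.66 = $13.75

$13.75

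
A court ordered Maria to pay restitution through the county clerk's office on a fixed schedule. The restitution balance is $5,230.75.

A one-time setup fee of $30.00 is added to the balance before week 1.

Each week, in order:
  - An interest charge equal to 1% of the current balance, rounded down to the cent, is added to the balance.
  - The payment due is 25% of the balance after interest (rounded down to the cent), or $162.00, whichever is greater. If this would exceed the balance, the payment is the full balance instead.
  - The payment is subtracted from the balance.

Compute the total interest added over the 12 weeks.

$206.74

Week 1: opening $5,260.75; interest $52.60 → $5,313.35; payment $1,328.33; balance $3,985.02
Week 2: opening $3,985.02; interest $39.85 → $4,024.87; payment $1,006.21; balance $3,018.66
Week 3: opening $3,018.66; interest $30.18 → $3,048.84; payment $762.21; balance $2,286.63
Week 4: opening $2,286.63; interest $22.86 → $2,309.49; payment $577.37; balance $1,732.12
Week 5: opening $1,732.12; interest $17.32 → $1,749.44; payment $437.36; balance $1,312.08
Week 6: opening $1,312.08; interest $13.12 → $1,325.20; payment $331.30; balance $993.90
Week 7: opening $993.90; interest $9.93 → $1,003.83; payment $250.95; balance $752.88
Week 8: opening $752.88; interest $7.52 → $760.40; payment $190.10; balance $570.30
Week 9: opening $570.30; interest $5.70 → $576.00; payment $162.00; balance $414.00
Week 10: opening $414.00; interest $4.14 → $418.14; payment $162.00; balance $256.14
Week 11: opening $256.14; interest $2.56 → $258.70; payment $162.00; balance $96.70
Week 12: opening $96.70; interest $0.96 → $97.66; payment $97.66; balance $0.00
Total interest: $52.60 + $39.85 + $30.18 + $22.86 + $17.32 + $13.12 + $9.93 + $7.52 + $5.70 + $4.14 + $2.56 + $0.96 = $206.74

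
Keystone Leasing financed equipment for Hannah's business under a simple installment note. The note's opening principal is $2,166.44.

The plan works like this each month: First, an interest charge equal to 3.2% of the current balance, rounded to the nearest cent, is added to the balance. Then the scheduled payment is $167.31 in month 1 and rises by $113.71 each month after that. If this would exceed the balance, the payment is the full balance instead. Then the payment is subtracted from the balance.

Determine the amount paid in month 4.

$508.44

Month 1: opening $2,166.44; interest $69.33 → $2,235.77; payment $167.31; balance $2,068.46
Month 2: opening $2,068.46; interest $66.19 → $2,134.65; payment $281.02; balance $1,853.63
Month 3: opening $1,853.63; interest $59.32 → $1,912.95; payment $394.73; balance $1,518.22
Month 4: opening $1,518.22; interest $48.58 → $1,566.80; payment $508.44; balance $1,058.36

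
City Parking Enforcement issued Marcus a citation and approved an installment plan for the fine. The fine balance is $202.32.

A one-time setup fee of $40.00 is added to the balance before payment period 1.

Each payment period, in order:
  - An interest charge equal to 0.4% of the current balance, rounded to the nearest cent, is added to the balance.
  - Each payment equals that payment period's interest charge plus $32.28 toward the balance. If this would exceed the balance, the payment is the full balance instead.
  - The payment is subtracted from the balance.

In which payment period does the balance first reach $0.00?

8

Payment period 1: opening $242.32; interest $0.97 → $243.29; payment $33.25; balance $210.04
Payment period 2: opening $210.04; interest $0.84 → $210.88; payment $33.12; balance $177.76
Payment period 3: opening $177.76; interest $0.71 → $178.47; payment $32.99; balance $145.48
Payment period 4: opening $145.48; interest $0.58 → $146.06; payment $32.86; balance $113.20
Payment period 5: opening $113.20; interest $0.45 → $113.65; payment $32.73; balance $80.92
Payment period 6: opening $80.92; interest $0.32 → $81.24; payment $32.60; balance $48.64
Payment period 7: opening $48.64; interest $0.19 → $48.83; payment $32.47; balance $16.36
Payment period 8: opening $16.36; interest $0.07 → $16.43; payment $16.43; balance $0.00
Balance reaches $0.00 in payment period 8.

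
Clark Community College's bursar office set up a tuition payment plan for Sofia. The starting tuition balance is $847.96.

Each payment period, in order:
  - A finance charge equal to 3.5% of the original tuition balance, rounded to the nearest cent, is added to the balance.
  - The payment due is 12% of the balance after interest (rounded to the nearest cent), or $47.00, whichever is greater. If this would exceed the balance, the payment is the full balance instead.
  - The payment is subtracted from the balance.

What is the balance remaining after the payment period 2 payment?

$705.76

Payment period 1: $847.96 +$29.68 interest = $877.64; pay $105.32 → $772.32
Payment period 2: $772.32 +$29.68 interest = $802.00; pay $96.24 → $705.76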